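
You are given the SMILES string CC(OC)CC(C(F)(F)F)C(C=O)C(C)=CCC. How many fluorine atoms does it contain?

Scan the SMILES for F atoms (remember two-letter symbols like Cl and Br are single atoms).
Fluorine count: 3.

3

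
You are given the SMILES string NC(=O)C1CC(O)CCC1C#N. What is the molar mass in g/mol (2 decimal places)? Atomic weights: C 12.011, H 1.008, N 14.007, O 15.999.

First, the molecular formula is C8H12N2O2 (counting implicit H from valence).
  C: 8 × 12.011 = 96.088
  H: 12 × 1.008 = 12.096
  N: 2 × 14.007 = 28.014
  O: 2 × 15.999 = 31.998
Sum: 8×12.011 + 12×1.008 + 2×14.007 + 2×15.999 = 168.196 → 168.20 g/mol.

168.20 g/mol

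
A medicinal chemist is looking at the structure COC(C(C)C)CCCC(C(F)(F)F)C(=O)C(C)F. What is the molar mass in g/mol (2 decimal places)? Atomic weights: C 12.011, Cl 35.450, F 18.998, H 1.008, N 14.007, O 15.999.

First, the molecular formula is C13H22F4O2 (counting implicit H from valence).
  C: 13 × 12.011 = 156.143
  F: 4 × 18.998 = 75.992
  H: 22 × 1.008 = 22.176
  O: 2 × 15.999 = 31.998
Sum: 13×12.011 + 4×18.998 + 22×1.008 + 2×15.999 = 286.309 → 286.31 g/mol.

286.31 g/mol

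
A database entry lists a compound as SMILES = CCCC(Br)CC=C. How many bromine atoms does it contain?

1

Scan the SMILES for Br atoms (remember two-letter symbols like Cl and Br are single atoms).
Bromine count: 1.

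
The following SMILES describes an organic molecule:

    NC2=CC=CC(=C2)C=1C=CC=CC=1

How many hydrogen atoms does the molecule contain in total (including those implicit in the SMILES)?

Walk through each heavy atom and fill implicit hydrogens from standard valence (C 4, N 3, O 2, S 2, halogen 1):
  atom 1: N, bond orders sum to 1 (valence 3) → 2 H
  atom 2: C, bond orders sum to 4 (valence 4) → 0 H
  atom 3: C, bond orders sum to 3 (valence 4) → 1 H
  atom 4: C, bond orders sum to 3 (valence 4) → 1 H
  atom 5: C, bond orders sum to 3 (valence 4) → 1 H
  atom 6: C, bond orders sum to 4 (valence 4) → 0 H
  atom 7: C, bond orders sum to 3 (valence 4) → 1 H
  atom 8: C, bond orders sum to 4 (valence 4) → 0 H
  atom 9: C, bond orders sum to 3 (valence 4) → 1 H
  atom 10: C, bond orders sum to 3 (valence 4) → 1 H
  atom 11: C, bond orders sum to 3 (valence 4) → 1 H
  atom 12: C, bond orders sum to 3 (valence 4) → 1 H
  atom 13: C, bond orders sum to 3 (valence 4) → 1 H
Total hydrogens: 11.

11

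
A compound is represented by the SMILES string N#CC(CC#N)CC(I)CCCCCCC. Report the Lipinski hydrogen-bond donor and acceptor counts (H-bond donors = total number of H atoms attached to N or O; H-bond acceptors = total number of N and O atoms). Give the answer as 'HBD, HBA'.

0, 2

Donors: find every N or O and count the H atoms it carries.
  atom 1 (N): bond orders sum to 3 → 0 H
  atom 6 (N): bond orders sum to 3 → 0 H
Lipinski HBD = 0.
Acceptors: N atoms = 2, O atoms = 0 → HBA = 2.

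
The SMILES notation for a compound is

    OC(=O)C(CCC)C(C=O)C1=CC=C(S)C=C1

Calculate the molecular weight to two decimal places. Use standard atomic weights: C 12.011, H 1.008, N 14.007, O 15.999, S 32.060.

First, the molecular formula is C13H16O3S (counting implicit H from valence).
  C: 13 × 12.011 = 156.143
  H: 16 × 1.008 = 16.128
  O: 3 × 15.999 = 47.997
  S: 1 × 32.060 = 32.060
Sum: 13×12.011 + 16×1.008 + 3×15.999 + 1×32.060 = 252.328 → 252.33 g/mol.

252.33 g/mol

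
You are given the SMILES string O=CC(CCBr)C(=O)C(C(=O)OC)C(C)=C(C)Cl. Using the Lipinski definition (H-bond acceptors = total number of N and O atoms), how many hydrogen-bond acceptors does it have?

4

N atoms: 0; O atoms: 4.
Lipinski HBA = 0 + 4 = 4.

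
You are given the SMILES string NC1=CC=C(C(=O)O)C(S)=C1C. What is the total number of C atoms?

Count every carbon token in the SMILES (each C, including those in ring-closure positions and inside branches).
Carbon count: 8.

8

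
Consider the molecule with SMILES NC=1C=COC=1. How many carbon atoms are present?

Count every carbon token in the SMILES (each C, including those in ring-closure positions and inside branches).
Carbon count: 4.

4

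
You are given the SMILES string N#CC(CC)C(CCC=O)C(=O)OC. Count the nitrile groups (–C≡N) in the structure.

The nitrile motif appears at heavy-atom position 2 in the SMILES.
Other groups present: 1 aldehyde, 1 ester.
Nitrile count: 1.

1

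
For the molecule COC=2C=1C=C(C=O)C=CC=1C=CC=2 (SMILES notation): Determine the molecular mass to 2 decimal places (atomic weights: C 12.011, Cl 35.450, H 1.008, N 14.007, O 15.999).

First, the molecular formula is C12H10O2 (counting implicit H from valence).
  C: 12 × 12.011 = 144.132
  H: 10 × 1.008 = 10.080
  O: 2 × 15.999 = 31.998
Sum: 12×12.011 + 10×1.008 + 2×15.999 = 186.210 → 186.21 g/mol.

186.21 g/mol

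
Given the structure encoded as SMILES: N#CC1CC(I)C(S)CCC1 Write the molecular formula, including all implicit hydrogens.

Walk through each heavy atom and fill implicit hydrogens from standard valence (C 4, N 3, O 2, S 2, halogen 1):
  atom 1: N, bond orders sum to 3 (valence 3) → 0 H
  atom 2: C, bond orders sum to 4 (valence 4) → 0 H
  atom 3: C, bond orders sum to 3 (valence 4) → 1 H
  atom 4: C, bond orders sum to 2 (valence 4) → 2 H
  atom 5: C, bond orders sum to 3 (valence 4) → 1 H
  atom 6: I (halogen, monovalent) → 0 H
  atom 7: C, bond orders sum to 3 (valence 4) → 1 H
  atom 8: S, bond orders sum to 1 (valence 2) → 1 H
  atom 9: C, bond orders sum to 2 (valence 4) → 2 H
  atom 10: C, bond orders sum to 2 (valence 4) → 2 H
  atom 11: C, bond orders sum to 2 (valence 4) → 2 H
Totals → C:8, H:12, I:1, N:1, S:1.

C8H12INS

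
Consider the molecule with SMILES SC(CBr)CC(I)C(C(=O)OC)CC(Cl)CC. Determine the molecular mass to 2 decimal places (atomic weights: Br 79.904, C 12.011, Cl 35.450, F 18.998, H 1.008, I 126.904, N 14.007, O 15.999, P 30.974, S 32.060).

First, the molecular formula is C11H19BrClIO2S (counting implicit H from valence).
  Br: 1 × 79.904 = 79.904
  C: 11 × 12.011 = 132.121
  Cl: 1 × 35.450 = 35.450
  H: 19 × 1.008 = 19.152
  I: 1 × 126.904 = 126.904
  O: 2 × 15.999 = 31.998
  S: 1 × 32.060 = 32.060
Sum: 1×79.904 + 11×12.011 + 1×35.450 + 19×1.008 + 1×126.904 + 2×15.999 + 1×32.060 = 457.589 → 457.59 g/mol.

457.59 g/mol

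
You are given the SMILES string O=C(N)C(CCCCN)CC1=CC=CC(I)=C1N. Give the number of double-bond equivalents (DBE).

5

Molecular formula: C13H20IN3O.
DoU = (2C + 2 + N − H − X) / 2, where X is the halogen count and O/S are ignored.
    = (2·13 + 2 + 3 − 20 − 1) / 2 = 10 / 2 = 5.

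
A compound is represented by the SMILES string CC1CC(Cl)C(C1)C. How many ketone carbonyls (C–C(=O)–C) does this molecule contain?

Scan the SMILES for the ketone motif — none present.

0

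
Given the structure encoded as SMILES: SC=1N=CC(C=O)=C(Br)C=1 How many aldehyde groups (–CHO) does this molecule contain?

The aldehyde motif appears at heavy-atom position 6 in the SMILES.
Other groups present: 1 thiol.
Aldehyde count: 1.

1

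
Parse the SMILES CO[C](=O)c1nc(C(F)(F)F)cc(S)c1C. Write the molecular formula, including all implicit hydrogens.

Walk through each heavy atom and fill implicit hydrogens from standard valence (C 4, N 3, O 2, S 2, halogen 1); for lowercase aromatic atoms, an aromatic c carries 1 H when it has two neighbours and 0 H with three, and aromatic n carries 0 H:
  atom 1: C, bond orders sum to 1 (valence 4) → 3 H
  atom 2: O, bond orders sum to 2 (valence 2) → 0 H
  atom 3: C with explicit H count 0
  atom 4: O, bond orders sum to 2 (valence 2) → 0 H
  atom 5: aromatic c, 3 neighbours → 0 H
  atom 6: aromatic n, 2 neighbours → 0 H
  atom 7: aromatic c, 3 neighbours → 0 H
  atom 8: C, bond orders sum to 4 (valence 4) → 0 H
  atom 9: F (halogen, monovalent) → 0 H
  atom 10: F (halogen, monovalent) → 0 H
  atom 11: F (halogen, monovalent) → 0 H
  atom 12: aromatic c, 2 neighbours → 1 H
  atom 13: aromatic c, 3 neighbours → 0 H
  atom 14: S, bond orders sum to 1 (valence 2) → 1 H
  atom 15: aromatic c, 3 neighbours → 0 H
  atom 16: C, bond orders sum to 1 (valence 4) → 3 H
Totals → C:9, H:8, F:3, N:1, O:2, S:1.

C9H8F3NO2S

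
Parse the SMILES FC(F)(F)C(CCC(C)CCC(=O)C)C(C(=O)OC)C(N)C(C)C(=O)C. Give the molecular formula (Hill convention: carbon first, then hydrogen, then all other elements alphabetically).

Walk through each heavy atom and fill implicit hydrogens from standard valence (C 4, N 3, O 2, S 2, halogen 1):
  atom 1: F (halogen, monovalent) → 0 H
  atom 2: C, bond orders sum to 4 (valence 4) → 0 H
  atom 3: F (halogen, monovalent) → 0 H
  atom 4: F (halogen, monovalent) → 0 H
  atom 5: C, bond orders sum to 3 (valence 4) → 1 H
  atom 6: C, bond orders sum to 2 (valence 4) → 2 H
  atom 7: C, bond orders sum to 2 (valence 4) → 2 H
  atom 8: C, bond orders sum to 3 (valence 4) → 1 H
  atom 9: C, bond orders sum to 1 (valence 4) → 3 H
  atom 10: C, bond orders sum to 2 (valence 4) → 2 H
  atom 11: C, bond orders sum to 2 (valence 4) → 2 H
  atom 12: C, bond orders sum to 4 (valence 4) → 0 H
  atom 13: O, bond orders sum to 2 (valence 2) → 0 H
  atom 14: C, bond orders sum to 1 (valence 4) → 3 H
  atom 15: C, bond orders sum to 3 (valence 4) → 1 H
  atom 16: C, bond orders sum to 4 (valence 4) → 0 H
  atom 17: O, bond orders sum to 2 (valence 2) → 0 H
  atom 18: O, bond orders sum to 2 (valence 2) → 0 H
  atom 19: C, bond orders sum to 1 (valence 4) → 3 H
  atom 20: C, bond orders sum to 3 (valence 4) → 1 H
  atom 21: N, bond orders sum to 1 (valence 3) → 2 H
  atom 22: C, bond orders sum to 3 (valence 4) → 1 H
  atom 23: C, bond orders sum to 1 (valence 4) → 3 H
  atom 24: C, bond orders sum to 4 (valence 4) → 0 H
  atom 25: O, bond orders sum to 2 (valence 2) → 0 H
  atom 26: C, bond orders sum to 1 (valence 4) → 3 H
Totals → C:18, H:30, F:3, N:1, O:4.
In Hill order: C18H30F3NO4.

C18H30F3NO4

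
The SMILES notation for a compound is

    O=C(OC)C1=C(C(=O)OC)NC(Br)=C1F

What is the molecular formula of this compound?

C8H7BrFNO4

Walk through each heavy atom and fill implicit hydrogens from standard valence (C 4, N 3, O 2, S 2, halogen 1):
  atom 1: O, bond orders sum to 2 (valence 2) → 0 H
  atom 2: C, bond orders sum to 4 (valence 4) → 0 H
  atom 3: O, bond orders sum to 2 (valence 2) → 0 H
  atom 4: C, bond orders sum to 1 (valence 4) → 3 H
  atom 5: C, bond orders sum to 4 (valence 4) → 0 H
  atom 6: C, bond orders sum to 4 (valence 4) → 0 H
  atom 7: C, bond orders sum to 4 (valence 4) → 0 H
  atom 8: O, bond orders sum to 2 (valence 2) → 0 H
  atom 9: O, bond orders sum to 2 (valence 2) → 0 H
  atom 10: C, bond orders sum to 1 (valence 4) → 3 H
  atom 11: N, bond orders sum to 2 (valence 3) → 1 H
  atom 12: C, bond orders sum to 4 (valence 4) → 0 H
  atom 13: Br (halogen, monovalent) → 0 H
  atom 14: C, bond orders sum to 4 (valence 4) → 0 H
  atom 15: F (halogen, monovalent) → 0 H
Totals → C:8, H:7, Br:1, F:1, N:1, O:4.
In Hill order: C8H7BrFNO4.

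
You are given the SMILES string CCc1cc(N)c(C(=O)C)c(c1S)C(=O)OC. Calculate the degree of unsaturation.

6

Molecular formula: C12H15NO3S.
DoU = (2C + 2 + N − H − X) / 2, where X is the halogen count and O/S are ignored.
    = (2·12 + 2 + 1 − 15 − 0) / 2 = 12 / 2 = 6.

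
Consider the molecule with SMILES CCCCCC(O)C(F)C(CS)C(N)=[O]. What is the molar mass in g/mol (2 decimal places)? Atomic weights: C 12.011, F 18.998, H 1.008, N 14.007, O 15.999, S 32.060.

237.33 g/mol

First, the molecular formula is C10H20FNO2S (counting implicit H from valence).
  C: 10 × 12.011 = 120.110
  F: 1 × 18.998 = 18.998
  H: 20 × 1.008 = 20.160
  N: 1 × 14.007 = 14.007
  O: 2 × 15.999 = 31.998
  S: 1 × 32.060 = 32.060
Sum: 10×12.011 + 1×18.998 + 20×1.008 + 1×14.007 + 2×15.999 + 1×32.060 = 237.333 → 237.33 g/mol.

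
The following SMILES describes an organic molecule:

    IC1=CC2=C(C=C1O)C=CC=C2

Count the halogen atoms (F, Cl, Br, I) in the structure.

Halogen atoms appear at heavy-atom position 1 (1×I).
Other groups present: 1 hydroxyl.
Halogen count: 1.

1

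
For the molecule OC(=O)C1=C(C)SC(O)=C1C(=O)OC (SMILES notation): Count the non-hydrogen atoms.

14

Every atom symbol written in the SMILES (organic subset) is one heavy atom; implicit H are not written.
Heavy atoms by element → C:8, O:5, S:1.
Total: 14.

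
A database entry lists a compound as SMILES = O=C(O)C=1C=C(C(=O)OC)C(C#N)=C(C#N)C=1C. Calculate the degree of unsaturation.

10

Molecular formula: C12H8N2O4.
DoU = (2C + 2 + N − H − X) / 2, where X is the halogen count and O/S are ignored.
    = (2·12 + 2 + 2 − 8 − 0) / 2 = 20 / 2 = 10.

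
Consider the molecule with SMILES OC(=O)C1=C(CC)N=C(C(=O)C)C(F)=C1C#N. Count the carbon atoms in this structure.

Count every carbon token in the SMILES (each C, including those in ring-closure positions and inside branches).
Carbon count: 11.

11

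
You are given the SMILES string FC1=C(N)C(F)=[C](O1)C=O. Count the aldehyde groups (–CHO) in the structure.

1

The aldehyde motif appears at heavy-atom position 9 in the SMILES.
Other groups present: 1 primary amine.
Aldehyde count: 1.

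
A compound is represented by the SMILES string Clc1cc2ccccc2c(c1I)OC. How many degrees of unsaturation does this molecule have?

Molecular formula: C11H8ClIO.
DoU = (2C + 2 + N − H − X) / 2, where X is the halogen count and O/S are ignored.
    = (2·11 + 2 + 0 − 8 − 2) / 2 = 14 / 2 = 7.

7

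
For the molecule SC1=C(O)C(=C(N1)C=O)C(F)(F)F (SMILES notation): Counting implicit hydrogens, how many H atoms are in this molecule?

4

Walk through each heavy atom and fill implicit hydrogens from standard valence (C 4, N 3, O 2, S 2, halogen 1):
  atom 1: S, bond orders sum to 1 (valence 2) → 1 H
  atom 2: C, bond orders sum to 4 (valence 4) → 0 H
  atom 3: C, bond orders sum to 4 (valence 4) → 0 H
  atom 4: O, bond orders sum to 1 (valence 2) → 1 H
  atom 5: C, bond orders sum to 4 (valence 4) → 0 H
  atom 6: C, bond orders sum to 4 (valence 4) → 0 H
  atom 7: N, bond orders sum to 2 (valence 3) → 1 H
  atom 8: C, bond orders sum to 3 (valence 4) → 1 H
  atom 9: O, bond orders sum to 2 (valence 2) → 0 H
  atom 10: C, bond orders sum to 4 (valence 4) → 0 H
  atom 11: F (halogen, monovalent) → 0 H
  atom 12: F (halogen, monovalent) → 0 H
  atom 13: F (halogen, monovalent) → 0 H
Total hydrogens: 4.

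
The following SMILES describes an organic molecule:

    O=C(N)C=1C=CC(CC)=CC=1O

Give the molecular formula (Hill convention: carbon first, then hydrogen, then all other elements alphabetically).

C9H11NO2

Walk through each heavy atom and fill implicit hydrogens from standard valence (C 4, N 3, O 2, S 2, halogen 1):
  atom 1: O, bond orders sum to 2 (valence 2) → 0 H
  atom 2: C, bond orders sum to 4 (valence 4) → 0 H
  atom 3: N, bond orders sum to 1 (valence 3) → 2 H
  atom 4: C, bond orders sum to 4 (valence 4) → 0 H
  atom 5: C, bond orders sum to 3 (valence 4) → 1 H
  atom 6: C, bond orders sum to 3 (valence 4) → 1 H
  atom 7: C, bond orders sum to 4 (valence 4) → 0 H
  atom 8: C, bond orders sum to 2 (valence 4) → 2 H
  atom 9: C, bond orders sum to 1 (valence 4) → 3 H
  atom 10: C, bond orders sum to 3 (valence 4) → 1 H
  atom 11: C, bond orders sum to 4 (valence 4) → 0 H
  atom 12: O, bond orders sum to 1 (valence 2) → 1 H
Totals → C:9, H:11, N:1, O:2.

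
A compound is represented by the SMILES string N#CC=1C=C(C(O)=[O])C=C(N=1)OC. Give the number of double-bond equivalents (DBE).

7

Molecular formula: C8H6N2O3.
DoU = (2C + 2 + N − H − X) / 2, where X is the halogen count and O/S are ignored.
    = (2·8 + 2 + 2 − 6 − 0) / 2 = 14 / 2 = 7.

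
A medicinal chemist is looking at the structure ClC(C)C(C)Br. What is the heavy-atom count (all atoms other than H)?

Every atom symbol written in the SMILES (organic subset) is one heavy atom; implicit H are not written.
Heavy atoms by element → Br:1, C:4, Cl:1.
Total: 6.

6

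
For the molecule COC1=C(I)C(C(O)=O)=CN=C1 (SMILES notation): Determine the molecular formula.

Walk through each heavy atom and fill implicit hydrogens from standard valence (C 4, N 3, O 2, S 2, halogen 1):
  atom 1: C, bond orders sum to 1 (valence 4) → 3 H
  atom 2: O, bond orders sum to 2 (valence 2) → 0 H
  atom 3: C, bond orders sum to 4 (valence 4) → 0 H
  atom 4: C, bond orders sum to 4 (valence 4) → 0 H
  atom 5: I (halogen, monovalent) → 0 H
  atom 6: C, bond orders sum to 4 (valence 4) → 0 H
  atom 7: C, bond orders sum to 4 (valence 4) → 0 H
  atom 8: O, bond orders sum to 1 (valence 2) → 1 H
  atom 9: O, bond orders sum to 2 (valence 2) → 0 H
  atom 10: C, bond orders sum to 3 (valence 4) → 1 H
  atom 11: N, bond orders sum to 3 (valence 3) → 0 H
  atom 12: C, bond orders sum to 3 (valence 4) → 1 H
Totals → C:7, H:6, I:1, N:1, O:3.

C7H6INO3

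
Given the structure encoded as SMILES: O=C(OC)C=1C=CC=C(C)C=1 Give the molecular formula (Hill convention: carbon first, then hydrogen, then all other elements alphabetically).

C9H10O2

Walk through each heavy atom and fill implicit hydrogens from standard valence (C 4, N 3, O 2, S 2, halogen 1):
  atom 1: O, bond orders sum to 2 (valence 2) → 0 H
  atom 2: C, bond orders sum to 4 (valence 4) → 0 H
  atom 3: O, bond orders sum to 2 (valence 2) → 0 H
  atom 4: C, bond orders sum to 1 (valence 4) → 3 H
  atom 5: C, bond orders sum to 4 (valence 4) → 0 H
  atom 6: C, bond orders sum to 3 (valence 4) → 1 H
  atom 7: C, bond orders sum to 3 (valence 4) → 1 H
  atom 8: C, bond orders sum to 3 (valence 4) → 1 H
  atom 9: C, bond orders sum to 4 (valence 4) → 0 H
  atom 10: C, bond orders sum to 1 (valence 4) → 3 H
  atom 11: C, bond orders sum to 3 (valence 4) → 1 H
Totals → C:9, H:10, O:2.
In Hill order: C9H10O2.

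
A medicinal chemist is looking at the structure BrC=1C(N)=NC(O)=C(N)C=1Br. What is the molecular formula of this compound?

C5H5Br2N3O

Walk through each heavy atom and fill implicit hydrogens from standard valence (C 4, N 3, O 2, S 2, halogen 1):
  atom 1: Br (halogen, monovalent) → 0 H
  atom 2: C, bond orders sum to 4 (valence 4) → 0 H
  atom 3: C, bond orders sum to 4 (valence 4) → 0 H
  atom 4: N, bond orders sum to 1 (valence 3) → 2 H
  atom 5: N, bond orders sum to 3 (valence 3) → 0 H
  atom 6: C, bond orders sum to 4 (valence 4) → 0 H
  atom 7: O, bond orders sum to 1 (valence 2) → 1 H
  atom 8: C, bond orders sum to 4 (valence 4) → 0 H
  atom 9: N, bond orders sum to 1 (valence 3) → 2 H
  atom 10: C, bond orders sum to 4 (valence 4) → 0 H
  atom 11: Br (halogen, monovalent) → 0 H
Totals → C:5, H:5, Br:2, N:3, O:1.
In Hill order: C5H5Br2N3O.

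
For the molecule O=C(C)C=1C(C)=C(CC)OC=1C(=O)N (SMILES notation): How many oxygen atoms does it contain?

Scan the SMILES for O atoms (remember two-letter symbols like Cl and Br are single atoms).
Oxygen count: 3.

3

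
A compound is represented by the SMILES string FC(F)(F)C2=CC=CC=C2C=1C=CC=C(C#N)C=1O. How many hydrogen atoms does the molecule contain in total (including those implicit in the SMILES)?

8

Walk through each heavy atom and fill implicit hydrogens from standard valence (C 4, N 3, O 2, S 2, halogen 1):
  atom 1: F (halogen, monovalent) → 0 H
  atom 2: C, bond orders sum to 4 (valence 4) → 0 H
  atom 3: F (halogen, monovalent) → 0 H
  atom 4: F (halogen, monovalent) → 0 H
  atom 5: C, bond orders sum to 4 (valence 4) → 0 H
  atom 6: C, bond orders sum to 3 (valence 4) → 1 H
  atom 7: C, bond orders sum to 3 (valence 4) → 1 H
  atom 8: C, bond orders sum to 3 (valence 4) → 1 H
  atom 9: C, bond orders sum to 3 (valence 4) → 1 H
  atom 10: C, bond orders sum to 4 (valence 4) → 0 H
  atom 11: C, bond orders sum to 4 (valence 4) → 0 H
  atom 12: C, bond orders sum to 3 (valence 4) → 1 H
  atom 13: C, bond orders sum to 3 (valence 4) → 1 H
  atom 14: C, bond orders sum to 3 (valence 4) → 1 H
  atom 15: C, bond orders sum to 4 (valence 4) → 0 H
  atom 16: C, bond orders sum to 4 (valence 4) → 0 H
  atom 17: N, bond orders sum to 3 (valence 3) → 0 H
  atom 18: C, bond orders sum to 4 (valence 4) → 0 H
  atom 19: O, bond orders sum to 1 (valence 2) → 1 H
Total hydrogens: 8.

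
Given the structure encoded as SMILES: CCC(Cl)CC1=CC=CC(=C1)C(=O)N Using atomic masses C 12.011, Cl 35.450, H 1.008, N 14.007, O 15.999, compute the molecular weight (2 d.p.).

211.69 g/mol

First, the molecular formula is C11H14ClNO (counting implicit H from valence).
  C: 11 × 12.011 = 132.121
  Cl: 1 × 35.450 = 35.450
  H: 14 × 1.008 = 14.112
  N: 1 × 14.007 = 14.007
  O: 1 × 15.999 = 15.999
Sum: 11×12.011 + 1×35.450 + 14×1.008 + 1×14.007 + 1×15.999 = 211.689 → 211.69 g/mol.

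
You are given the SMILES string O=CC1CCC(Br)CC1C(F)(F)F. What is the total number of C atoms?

Count every carbon token in the SMILES (each C, including those in ring-closure positions and inside branches).
Carbon count: 8.

8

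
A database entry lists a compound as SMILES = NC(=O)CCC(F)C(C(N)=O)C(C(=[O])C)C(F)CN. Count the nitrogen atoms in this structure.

3

Scan the SMILES for N atoms (remember two-letter symbols like Cl and Br are single atoms).
Nitrogen count: 3.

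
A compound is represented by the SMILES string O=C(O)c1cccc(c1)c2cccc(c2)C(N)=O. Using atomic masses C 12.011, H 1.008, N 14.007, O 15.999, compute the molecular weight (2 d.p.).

241.25 g/mol

First, the molecular formula is C14H11NO3 (counting implicit H from valence).
  C: 14 × 12.011 = 168.154
  H: 11 × 1.008 = 11.088
  N: 1 × 14.007 = 14.007
  O: 3 × 15.999 = 47.997
Sum: 14×12.011 + 11×1.008 + 1×14.007 + 3×15.999 = 241.246 → 241.25 g/mol.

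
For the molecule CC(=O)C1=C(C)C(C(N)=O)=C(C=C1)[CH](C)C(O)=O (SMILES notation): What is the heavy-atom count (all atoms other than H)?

Every atom symbol written in the SMILES (organic subset) is one heavy atom; implicit H are not written.
Heavy atoms by element → C:13, N:1, O:4.
Total: 18.

18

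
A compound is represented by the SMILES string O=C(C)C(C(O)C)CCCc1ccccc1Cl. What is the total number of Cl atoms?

1

Scan the SMILES for Cl atoms (remember two-letter symbols like Cl and Br are single atoms).
Chlorine count: 1.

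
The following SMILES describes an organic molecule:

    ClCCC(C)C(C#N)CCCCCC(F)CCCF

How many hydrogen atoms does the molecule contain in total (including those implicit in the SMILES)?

Walk through each heavy atom and fill implicit hydrogens from standard valence (C 4, N 3, O 2, S 2, halogen 1):
  atom 1: Cl (halogen, monovalent) → 0 H
  atom 2: C, bond orders sum to 2 (valence 4) → 2 H
  atom 3: C, bond orders sum to 2 (valence 4) → 2 H
  atom 4: C, bond orders sum to 3 (valence 4) → 1 H
  atom 5: C, bond orders sum to 1 (valence 4) → 3 H
  atom 6: C, bond orders sum to 3 (valence 4) → 1 H
  atom 7: C, bond orders sum to 4 (valence 4) → 0 H
  atom 8: N, bond orders sum to 3 (valence 3) → 0 H
  atom 9: C, bond orders sum to 2 (valence 4) → 2 H
  atom 10: C, bond orders sum to 2 (valence 4) → 2 H
  atom 11: C, bond orders sum to 2 (valence 4) → 2 H
  atom 12: C, bond orders sum to 2 (valence 4) → 2 H
  atom 13: C, bond orders sum to 2 (valence 4) → 2 H
  atom 14: C, bond orders sum to 3 (valence 4) → 1 H
  atom 15: F (halogen, monovalent) → 0 H
  atom 16: C, bond orders sum to 2 (valence 4) → 2 H
  atom 17: C, bond orders sum to 2 (valence 4) → 2 H
  atom 18: C, bond orders sum to 2 (valence 4) → 2 H
  atom 19: F (halogen, monovalent) → 0 H
Total hydrogens: 26.

26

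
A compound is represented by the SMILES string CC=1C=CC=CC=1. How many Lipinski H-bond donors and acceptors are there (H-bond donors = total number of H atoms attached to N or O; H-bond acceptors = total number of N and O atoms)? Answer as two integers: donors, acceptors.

0, 0

Donors: find every N or O and count the H atoms it carries.
  (no N or O atoms present)
Lipinski HBD = 0.
Acceptors: N atoms = 0, O atoms = 0 → HBA = 0.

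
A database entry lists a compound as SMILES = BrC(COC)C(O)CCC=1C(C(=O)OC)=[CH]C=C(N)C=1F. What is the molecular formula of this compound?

Walk through each heavy atom and fill implicit hydrogens from standard valence (C 4, N 3, O 2, S 2, halogen 1):
  atom 1: Br (halogen, monovalent) → 0 H
  atom 2: C, bond orders sum to 3 (valence 4) → 1 H
  atom 3: C, bond orders sum to 2 (valence 4) → 2 H
  atom 4: O, bond orders sum to 2 (valence 2) → 0 H
  atom 5: C, bond orders sum to 1 (valence 4) → 3 H
  atom 6: C, bond orders sum to 3 (valence 4) → 1 H
  atom 7: O, bond orders sum to 1 (valence 2) → 1 H
  atom 8: C, bond orders sum to 2 (valence 4) → 2 H
  atom 9: C, bond orders sum to 2 (valence 4) → 2 H
  atom 10: C, bond orders sum to 4 (valence 4) → 0 H
  atom 11: C, bond orders sum to 4 (valence 4) → 0 H
  atom 12: C, bond orders sum to 4 (valence 4) → 0 H
  atom 13: O, bond orders sum to 2 (valence 2) → 0 H
  atom 14: O, bond orders sum to 2 (valence 2) → 0 H
  atom 15: C, bond orders sum to 1 (valence 4) → 3 H
  atom 16: C with explicit H count 1
  atom 17: C, bond orders sum to 3 (valence 4) → 1 H
  atom 18: C, bond orders sum to 4 (valence 4) → 0 H
  atom 19: N, bond orders sum to 1 (valence 3) → 2 H
  atom 20: C, bond orders sum to 4 (valence 4) → 0 H
  atom 21: F (halogen, monovalent) → 0 H
Totals → C:14, H:19, Br:1, F:1, N:1, O:4.
In Hill order: C14H19BrFNO4.

C14H19BrFNO4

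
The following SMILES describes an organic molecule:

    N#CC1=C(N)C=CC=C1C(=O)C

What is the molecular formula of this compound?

Walk through each heavy atom and fill implicit hydrogens from standard valence (C 4, N 3, O 2, S 2, halogen 1):
  atom 1: N, bond orders sum to 3 (valence 3) → 0 H
  atom 2: C, bond orders sum to 4 (valence 4) → 0 H
  atom 3: C, bond orders sum to 4 (valence 4) → 0 H
  atom 4: C, bond orders sum to 4 (valence 4) → 0 H
  atom 5: N, bond orders sum to 1 (valence 3) → 2 H
  atom 6: C, bond orders sum to 3 (valence 4) → 1 H
  atom 7: C, bond orders sum to 3 (valence 4) → 1 H
  atom 8: C, bond orders sum to 3 (valence 4) → 1 H
  atom 9: C, bond orders sum to 4 (valence 4) → 0 H
  atom 10: C, bond orders sum to 4 (valence 4) → 0 H
  atom 11: O, bond orders sum to 2 (valence 2) → 0 H
  atom 12: C, bond orders sum to 1 (valence 4) → 3 H
Totals → C:9, H:8, N:2, O:1.

C9H8N2O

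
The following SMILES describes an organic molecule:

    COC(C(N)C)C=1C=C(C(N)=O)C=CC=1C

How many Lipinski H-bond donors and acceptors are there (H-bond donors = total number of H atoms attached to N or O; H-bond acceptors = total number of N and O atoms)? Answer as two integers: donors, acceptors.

Donors: find every N or O and count the H atoms it carries.
  atom 2 (O): bond orders sum to 2 → 0 H
  atom 5 (N): bond orders sum to 1 → 2 H
  atom 11 (N): bond orders sum to 1 → 2 H
  atom 12 (O): bond orders sum to 2 → 0 H
Lipinski HBD = 4.
Acceptors: N atoms = 2, O atoms = 2 → HBA = 4.

4, 4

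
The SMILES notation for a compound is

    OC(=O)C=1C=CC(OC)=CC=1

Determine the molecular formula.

Walk through each heavy atom and fill implicit hydrogens from standard valence (C 4, N 3, O 2, S 2, halogen 1):
  atom 1: O, bond orders sum to 1 (valence 2) → 1 H
  atom 2: C, bond orders sum to 4 (valence 4) → 0 H
  atom 3: O, bond orders sum to 2 (valence 2) → 0 H
  atom 4: C, bond orders sum to 4 (valence 4) → 0 H
  atom 5: C, bond orders sum to 3 (valence 4) → 1 H
  atom 6: C, bond orders sum to 3 (valence 4) → 1 H
  atom 7: C, bond orders sum to 4 (valence 4) → 0 H
  atom 8: O, bond orders sum to 2 (valence 2) → 0 H
  atom 9: C, bond orders sum to 1 (valence 4) → 3 H
  atom 10: C, bond orders sum to 3 (valence 4) → 1 H
  atom 11: C, bond orders sum to 3 (valence 4) → 1 H
Totals → C:8, H:8, O:3.
In Hill order: C8H8O3.

C8H8O3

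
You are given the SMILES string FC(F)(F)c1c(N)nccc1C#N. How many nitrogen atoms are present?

3

Scan the SMILES for N atoms (remember two-letter symbols like Cl and Br are single atoms).
Nitrogen count: 3.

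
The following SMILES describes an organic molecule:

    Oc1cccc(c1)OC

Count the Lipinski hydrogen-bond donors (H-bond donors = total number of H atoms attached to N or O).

Donors: find every N or O and count the H atoms it carries.
  atom 1 (O): bond orders sum to 1 → 1 H
  atom 8 (O): bond orders sum to 2 → 0 H
Lipinski HBD = 1.

1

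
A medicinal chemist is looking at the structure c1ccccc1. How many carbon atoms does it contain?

Count every carbon token in the SMILES (each C, including those in ring-closure positions and inside branches).
Carbon count: 6.

6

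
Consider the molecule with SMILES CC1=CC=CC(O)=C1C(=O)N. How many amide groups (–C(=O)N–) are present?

The amide motif appears at heavy-atom position 9 in the SMILES.
Other groups present: 1 hydroxyl.
Amide count: 1.

1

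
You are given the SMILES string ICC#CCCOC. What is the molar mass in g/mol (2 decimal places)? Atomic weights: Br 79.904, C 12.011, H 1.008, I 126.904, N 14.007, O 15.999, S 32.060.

224.04 g/mol

First, the molecular formula is C6H9IO (counting implicit H from valence).
  C: 6 × 12.011 = 72.066
  H: 9 × 1.008 = 9.072
  I: 1 × 126.904 = 126.904
  O: 1 × 15.999 = 15.999
Sum: 6×12.011 + 9×1.008 + 1×126.904 + 1×15.999 = 224.041 → 224.04 g/mol.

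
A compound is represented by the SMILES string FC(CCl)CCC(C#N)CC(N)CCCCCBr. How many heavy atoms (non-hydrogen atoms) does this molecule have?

18

Every atom symbol written in the SMILES (organic subset) is one heavy atom; implicit H are not written.
Heavy atoms by element → Br:1, C:13, Cl:1, F:1, N:2.
Total: 18.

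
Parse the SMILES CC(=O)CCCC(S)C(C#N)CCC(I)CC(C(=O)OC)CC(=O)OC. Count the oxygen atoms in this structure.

5

Scan the SMILES for O atoms (remember two-letter symbols like Cl and Br are single atoms).
Oxygen count: 5.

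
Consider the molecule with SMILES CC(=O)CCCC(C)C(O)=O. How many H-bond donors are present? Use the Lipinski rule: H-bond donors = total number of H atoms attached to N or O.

1

Donors: find every N or O and count the H atoms it carries.
  atom 3 (O): bond orders sum to 2 → 0 H
  atom 10 (O): bond orders sum to 1 → 1 H
  atom 11 (O): bond orders sum to 2 → 0 H
Lipinski HBD = 1.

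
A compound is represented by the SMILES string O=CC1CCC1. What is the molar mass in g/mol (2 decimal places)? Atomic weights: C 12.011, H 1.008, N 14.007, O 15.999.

84.12 g/mol

First, the molecular formula is C5H8O (counting implicit H from valence).
  C: 5 × 12.011 = 60.055
  H: 8 × 1.008 = 8.064
  O: 1 × 15.999 = 15.999
Sum: 5×12.011 + 8×1.008 + 1×15.999 = 84.118 → 84.12 g/mol.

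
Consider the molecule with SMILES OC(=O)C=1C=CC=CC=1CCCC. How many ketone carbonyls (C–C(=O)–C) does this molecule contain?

Scan the SMILES for the ketone motif — none present.
Groups that are present: 1 carboxylic acid.

0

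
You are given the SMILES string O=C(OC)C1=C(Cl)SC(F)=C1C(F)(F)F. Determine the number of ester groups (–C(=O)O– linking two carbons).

1

The ester motif appears at heavy-atom position 2 in the SMILES.
Ester count: 1.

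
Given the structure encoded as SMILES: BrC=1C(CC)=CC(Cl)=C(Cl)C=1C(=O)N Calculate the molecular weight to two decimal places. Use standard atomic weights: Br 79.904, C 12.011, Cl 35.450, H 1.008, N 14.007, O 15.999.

First, the molecular formula is C9H8BrCl2NO (counting implicit H from valence).
  Br: 1 × 79.904 = 79.904
  C: 9 × 12.011 = 108.099
  Cl: 2 × 35.450 = 70.900
  H: 8 × 1.008 = 8.064
  N: 1 × 14.007 = 14.007
  O: 1 × 15.999 = 15.999
Sum: 1×79.904 + 9×12.011 + 2×35.450 + 8×1.008 + 1×14.007 + 1×15.999 = 296.973 → 296.97 g/mol.

296.97 g/mol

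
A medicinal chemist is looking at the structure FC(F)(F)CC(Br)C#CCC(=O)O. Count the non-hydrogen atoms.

Every atom symbol written in the SMILES (organic subset) is one heavy atom; implicit H are not written.
Heavy atoms by element → Br:1, C:7, F:3, O:2.
Total: 13.

13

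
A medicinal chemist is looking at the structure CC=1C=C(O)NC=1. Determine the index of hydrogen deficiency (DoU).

3

Molecular formula: C5H7NO.
DoU = (2C + 2 + N − H − X) / 2, where X is the halogen count and O/S are ignored.
    = (2·5 + 2 + 1 − 7 − 0) / 2 = 6 / 2 = 3.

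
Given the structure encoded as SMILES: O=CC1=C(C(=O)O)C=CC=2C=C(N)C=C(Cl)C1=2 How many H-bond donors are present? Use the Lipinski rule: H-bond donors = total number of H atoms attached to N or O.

Donors: find every N or O and count the H atoms it carries.
  atom 1 (O): bond orders sum to 2 → 0 H
  atom 6 (O): bond orders sum to 2 → 0 H
  atom 7 (O): bond orders sum to 1 → 1 H
  atom 13 (N): bond orders sum to 1 → 2 H
Lipinski HBD = 3.

3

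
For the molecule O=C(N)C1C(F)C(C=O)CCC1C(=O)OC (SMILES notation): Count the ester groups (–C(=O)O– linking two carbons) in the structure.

The ester motif appears at heavy-atom position 13 in the SMILES.
Other groups present: 1 aldehyde, 1 amide.
Ester count: 1.

1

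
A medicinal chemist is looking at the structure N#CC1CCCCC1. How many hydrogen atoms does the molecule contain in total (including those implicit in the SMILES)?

11

Walk through each heavy atom and fill implicit hydrogens from standard valence (C 4, N 3, O 2, S 2, halogen 1):
  atom 1: N, bond orders sum to 3 (valence 3) → 0 H
  atom 2: C, bond orders sum to 4 (valence 4) → 0 H
  atom 3: C, bond orders sum to 3 (valence 4) → 1 H
  atom 4: C, bond orders sum to 2 (valence 4) → 2 H
  atom 5: C, bond orders sum to 2 (valence 4) → 2 H
  atom 6: C, bond orders sum to 2 (valence 4) → 2 H
  atom 7: C, bond orders sum to 2 (valence 4) → 2 H
  atom 8: C, bond orders sum to 2 (valence 4) → 2 H
Total hydrogens: 11.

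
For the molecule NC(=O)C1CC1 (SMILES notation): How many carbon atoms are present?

4

Count every carbon token in the SMILES (each C, including those in ring-closure positions and inside branches).
Carbon count: 4.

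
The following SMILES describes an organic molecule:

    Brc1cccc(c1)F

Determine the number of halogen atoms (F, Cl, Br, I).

2

Halogen atoms appear at heavy-atom positions 1, 8 (1×Br, 1×F).
Halogen count: 2.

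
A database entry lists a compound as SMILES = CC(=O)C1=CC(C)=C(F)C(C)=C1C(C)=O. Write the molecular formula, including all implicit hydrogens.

C12H13FO2

Walk through each heavy atom and fill implicit hydrogens from standard valence (C 4, N 3, O 2, S 2, halogen 1):
  atom 1: C, bond orders sum to 1 (valence 4) → 3 H
  atom 2: C, bond orders sum to 4 (valence 4) → 0 H
  atom 3: O, bond orders sum to 2 (valence 2) → 0 H
  atom 4: C, bond orders sum to 4 (valence 4) → 0 H
  atom 5: C, bond orders sum to 3 (valence 4) → 1 H
  atom 6: C, bond orders sum to 4 (valence 4) → 0 H
  atom 7: C, bond orders sum to 1 (valence 4) → 3 H
  atom 8: C, bond orders sum to 4 (valence 4) → 0 H
  atom 9: F (halogen, monovalent) → 0 H
  atom 10: C, bond orders sum to 4 (valence 4) → 0 H
  atom 11: C, bond orders sum to 1 (valence 4) → 3 H
  atom 12: C, bond orders sum to 4 (valence 4) → 0 H
  atom 13: C, bond orders sum to 4 (valence 4) → 0 H
  atom 14: C, bond orders sum to 1 (valence 4) → 3 H
  atom 15: O, bond orders sum to 2 (valence 2) → 0 H
Totals → C:12, H:13, F:1, O:2.
In Hill order: C12H13FO2.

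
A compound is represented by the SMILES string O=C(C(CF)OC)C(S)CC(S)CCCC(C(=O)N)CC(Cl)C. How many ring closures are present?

0

In SMILES, each pair of matching ring-closure digits denotes one ring-closing bond; the number of such bonds equals the number of independent rings.
Ring-closure bonds here: 0.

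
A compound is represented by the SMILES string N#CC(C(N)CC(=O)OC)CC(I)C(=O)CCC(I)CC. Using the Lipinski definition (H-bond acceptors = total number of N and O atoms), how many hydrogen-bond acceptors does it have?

N atoms: 2; O atoms: 3.
Lipinski HBA = 2 + 3 = 5.

5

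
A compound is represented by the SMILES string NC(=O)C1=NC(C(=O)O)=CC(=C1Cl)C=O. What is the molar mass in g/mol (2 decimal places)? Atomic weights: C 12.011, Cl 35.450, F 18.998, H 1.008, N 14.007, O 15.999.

228.59 g/mol

First, the molecular formula is C8H5ClN2O4 (counting implicit H from valence).
  C: 8 × 12.011 = 96.088
  Cl: 1 × 35.450 = 35.450
  H: 5 × 1.008 = 5.040
  N: 2 × 14.007 = 28.014
  O: 4 × 15.999 = 63.996
Sum: 8×12.011 + 1×35.450 + 5×1.008 + 2×14.007 + 4×15.999 = 228.588 → 228.59 g/mol.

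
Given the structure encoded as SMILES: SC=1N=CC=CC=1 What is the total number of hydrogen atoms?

Walk through each heavy atom and fill implicit hydrogens from standard valence (C 4, N 3, O 2, S 2, halogen 1):
  atom 1: S, bond orders sum to 1 (valence 2) → 1 H
  atom 2: C, bond orders sum to 4 (valence 4) → 0 H
  atom 3: N, bond orders sum to 3 (valence 3) → 0 H
  atom 4: C, bond orders sum to 3 (valence 4) → 1 H
  atom 5: C, bond orders sum to 3 (valence 4) → 1 H
  atom 6: C, bond orders sum to 3 (valence 4) → 1 H
  atom 7: C, bond orders sum to 3 (valence 4) → 1 H
Total hydrogens: 5.

5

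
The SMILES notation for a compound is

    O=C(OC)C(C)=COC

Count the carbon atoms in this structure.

6

Count every carbon token in the SMILES (each C, including those in ring-closure positions and inside branches).
Carbon count: 6.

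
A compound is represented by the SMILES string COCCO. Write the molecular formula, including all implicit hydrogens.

Walk through each heavy atom and fill implicit hydrogens from standard valence (C 4, N 3, O 2, S 2, halogen 1):
  atom 1: C, bond orders sum to 1 (valence 4) → 3 H
  atom 2: O, bond orders sum to 2 (valence 2) → 0 H
  atom 3: C, bond orders sum to 2 (valence 4) → 2 H
  atom 4: C, bond orders sum to 2 (valence 4) → 2 H
  atom 5: O, bond orders sum to 1 (valence 2) → 1 H
Totals → C:3, H:8, O:2.

C3H8O2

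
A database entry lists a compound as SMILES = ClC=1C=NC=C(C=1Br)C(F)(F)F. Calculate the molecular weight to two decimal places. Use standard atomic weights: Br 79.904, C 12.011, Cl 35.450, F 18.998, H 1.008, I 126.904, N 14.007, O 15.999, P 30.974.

First, the molecular formula is C6H2BrClF3N (counting implicit H from valence).
  Br: 1 × 79.904 = 79.904
  C: 6 × 12.011 = 72.066
  Cl: 1 × 35.450 = 35.450
  F: 3 × 18.998 = 56.994
  H: 2 × 1.008 = 2.016
  N: 1 × 14.007 = 14.007
Sum: 1×79.904 + 6×12.011 + 1×35.450 + 3×18.998 + 2×1.008 + 1×14.007 = 260.437 → 260.44 g/mol.

260.44 g/mol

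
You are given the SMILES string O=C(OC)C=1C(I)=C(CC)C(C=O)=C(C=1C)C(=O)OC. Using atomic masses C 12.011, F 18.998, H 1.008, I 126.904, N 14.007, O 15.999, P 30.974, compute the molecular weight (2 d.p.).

390.17 g/mol

First, the molecular formula is C14H15IO5 (counting implicit H from valence).
  C: 14 × 12.011 = 168.154
  H: 15 × 1.008 = 15.120
  I: 1 × 126.904 = 126.904
  O: 5 × 15.999 = 79.995
Sum: 14×12.011 + 15×1.008 + 1×126.904 + 5×15.999 = 390.173 → 390.17 g/mol.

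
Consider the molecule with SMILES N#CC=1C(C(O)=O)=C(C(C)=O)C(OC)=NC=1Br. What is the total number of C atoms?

10

Count every carbon token in the SMILES (each C, including those in ring-closure positions and inside branches).
Carbon count: 10.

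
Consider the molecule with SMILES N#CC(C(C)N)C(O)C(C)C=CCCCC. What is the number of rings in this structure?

0

In SMILES, each pair of matching ring-closure digits denotes one ring-closing bond; the number of such bonds equals the number of independent rings.
Ring-closure bonds here: 0.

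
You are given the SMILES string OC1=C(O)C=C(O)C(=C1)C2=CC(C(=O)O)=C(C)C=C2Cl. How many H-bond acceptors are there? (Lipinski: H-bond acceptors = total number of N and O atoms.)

5

N atoms: 0; O atoms: 5.
Lipinski HBA = 0 + 5 = 5.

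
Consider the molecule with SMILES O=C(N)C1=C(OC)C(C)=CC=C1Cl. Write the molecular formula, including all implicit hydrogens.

C9H10ClNO2

Walk through each heavy atom and fill implicit hydrogens from standard valence (C 4, N 3, O 2, S 2, halogen 1):
  atom 1: O, bond orders sum to 2 (valence 2) → 0 H
  atom 2: C, bond orders sum to 4 (valence 4) → 0 H
  atom 3: N, bond orders sum to 1 (valence 3) → 2 H
  atom 4: C, bond orders sum to 4 (valence 4) → 0 H
  atom 5: C, bond orders sum to 4 (valence 4) → 0 H
  atom 6: O, bond orders sum to 2 (valence 2) → 0 H
  atom 7: C, bond orders sum to 1 (valence 4) → 3 H
  atom 8: C, bond orders sum to 4 (valence 4) → 0 H
  atom 9: C, bond orders sum to 1 (valence 4) → 3 H
  atom 10: C, bond orders sum to 3 (valence 4) → 1 H
  atom 11: C, bond orders sum to 3 (valence 4) → 1 H
  atom 12: C, bond orders sum to 4 (valence 4) → 0 H
  atom 13: Cl (halogen, monovalent) → 0 H
Totals → C:9, H:10, Cl:1, N:1, O:2.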